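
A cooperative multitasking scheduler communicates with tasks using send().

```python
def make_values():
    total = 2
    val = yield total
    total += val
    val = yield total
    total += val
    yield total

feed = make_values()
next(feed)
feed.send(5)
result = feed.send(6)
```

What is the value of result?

Step 1: next() -> yield total=2.
Step 2: send(5) -> val=5, total = 2+5 = 7, yield 7.
Step 3: send(6) -> val=6, total = 7+6 = 13, yield 13.
Therefore result = 13.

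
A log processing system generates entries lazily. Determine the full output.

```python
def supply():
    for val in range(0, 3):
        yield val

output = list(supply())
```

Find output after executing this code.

Step 1: The generator yields each value from range(0, 3).
Step 2: list() consumes all yields: [0, 1, 2].
Therefore output = [0, 1, 2].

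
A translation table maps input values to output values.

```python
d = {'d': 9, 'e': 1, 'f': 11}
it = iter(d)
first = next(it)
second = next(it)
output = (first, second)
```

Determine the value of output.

Step 1: iter(d) iterates over keys: ['d', 'e', 'f'].
Step 2: first = next(it) = 'd', second = next(it) = 'e'.
Therefore output = ('d', 'e').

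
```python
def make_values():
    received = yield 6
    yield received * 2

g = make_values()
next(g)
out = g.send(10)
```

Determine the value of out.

Step 1: next(g) advances to first yield, producing 6.
Step 2: send(10) resumes, received = 10.
Step 3: yield received * 2 = 10 * 2 = 20.
Therefore out = 20.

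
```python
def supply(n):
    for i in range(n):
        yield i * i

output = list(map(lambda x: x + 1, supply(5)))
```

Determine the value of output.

Step 1: supply(5) yields squares: [0, 1, 4, 9, 16].
Step 2: map adds 1 to each: [1, 2, 5, 10, 17].
Therefore output = [1, 2, 5, 10, 17].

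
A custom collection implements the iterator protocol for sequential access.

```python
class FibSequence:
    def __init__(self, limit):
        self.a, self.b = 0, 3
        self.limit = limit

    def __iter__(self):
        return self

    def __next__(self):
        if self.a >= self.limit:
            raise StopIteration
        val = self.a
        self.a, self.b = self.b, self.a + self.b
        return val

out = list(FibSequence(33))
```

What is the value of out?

Step 1: Fibonacci-like sequence (a=0, b=3) until >= 33:
  Yield 0, then a,b = 3,3
  Yield 3, then a,b = 3,6
  Yield 3, then a,b = 6,9
  Yield 6, then a,b = 9,15
  Yield 9, then a,b = 15,24
  Yield 15, then a,b = 24,39
  Yield 24, then a,b = 39,63
Step 2: 39 >= 33, stop.
Therefore out = [0, 3, 3, 6, 9, 15, 24].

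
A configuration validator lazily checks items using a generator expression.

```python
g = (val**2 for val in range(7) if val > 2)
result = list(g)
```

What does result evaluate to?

Step 1: For range(7), keep val > 2, then square:
  val=0: 0 <= 2, excluded
  val=1: 1 <= 2, excluded
  val=2: 2 <= 2, excluded
  val=3: 3 > 2, yield 3**2 = 9
  val=4: 4 > 2, yield 4**2 = 16
  val=5: 5 > 2, yield 5**2 = 25
  val=6: 6 > 2, yield 6**2 = 36
Therefore result = [9, 16, 25, 36].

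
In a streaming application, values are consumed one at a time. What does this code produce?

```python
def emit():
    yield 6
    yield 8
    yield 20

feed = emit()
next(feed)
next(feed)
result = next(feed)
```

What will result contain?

Step 1: emit() creates a generator.
Step 2: next(feed) yields 6 (consumed and discarded).
Step 3: next(feed) yields 8 (consumed and discarded).
Step 4: next(feed) yields 20, assigned to result.
Therefore result = 20.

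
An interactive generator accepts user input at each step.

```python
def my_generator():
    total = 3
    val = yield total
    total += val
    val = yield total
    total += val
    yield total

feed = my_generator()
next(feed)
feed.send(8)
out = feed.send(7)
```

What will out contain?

Step 1: next() -> yield total=3.
Step 2: send(8) -> val=8, total = 3+8 = 11, yield 11.
Step 3: send(7) -> val=7, total = 11+7 = 18, yield 18.
Therefore out = 18.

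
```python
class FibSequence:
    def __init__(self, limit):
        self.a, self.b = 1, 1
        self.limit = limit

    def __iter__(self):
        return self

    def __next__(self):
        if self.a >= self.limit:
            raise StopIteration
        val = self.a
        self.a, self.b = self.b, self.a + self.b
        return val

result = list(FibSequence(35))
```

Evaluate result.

Step 1: Fibonacci-like sequence (a=1, b=1) until >= 35:
  Yield 1, then a,b = 1,2
  Yield 1, then a,b = 2,3
  Yield 2, then a,b = 3,5
  Yield 3, then a,b = 5,8
  Yield 5, then a,b = 8,13
  Yield 8, then a,b = 13,21
  Yield 13, then a,b = 21,34
  Yield 21, then a,b = 34,55
  Yield 34, then a,b = 55,89
Step 2: 55 >= 35, stop.
Therefore result = [1, 1, 2, 3, 5, 8, 13, 21, 34].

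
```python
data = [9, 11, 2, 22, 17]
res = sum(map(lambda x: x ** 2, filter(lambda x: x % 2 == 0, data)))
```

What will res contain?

Step 1: Filter even numbers from [9, 11, 2, 22, 17]: [2, 22]
Step 2: Square each: [4, 484]
Step 3: Sum = 488.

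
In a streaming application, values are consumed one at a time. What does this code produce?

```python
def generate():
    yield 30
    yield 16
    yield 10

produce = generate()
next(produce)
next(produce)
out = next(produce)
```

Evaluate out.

Step 1: generate() creates a generator.
Step 2: next(produce) yields 30 (consumed and discarded).
Step 3: next(produce) yields 16 (consumed and discarded).
Step 4: next(produce) yields 10, assigned to out.
Therefore out = 10.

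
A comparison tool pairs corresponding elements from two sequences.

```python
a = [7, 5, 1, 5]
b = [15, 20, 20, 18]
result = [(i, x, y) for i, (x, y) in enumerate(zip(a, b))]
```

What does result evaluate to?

Step 1: enumerate(zip(a, b)) gives index with paired elements:
  i=0: (7, 15)
  i=1: (5, 20)
  i=2: (1, 20)
  i=3: (5, 18)
Therefore result = [(0, 7, 15), (1, 5, 20), (2, 1, 20), (3, 5, 18)].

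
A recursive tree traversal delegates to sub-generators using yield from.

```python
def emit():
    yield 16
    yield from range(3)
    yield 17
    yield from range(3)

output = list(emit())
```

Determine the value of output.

Step 1: Trace yields in order:
  yield 16
  yield 0
  yield 1
  yield 2
  yield 17
  yield 0
  yield 1
  yield 2
Therefore output = [16, 0, 1, 2, 17, 0, 1, 2].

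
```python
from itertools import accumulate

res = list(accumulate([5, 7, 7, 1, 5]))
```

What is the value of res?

Step 1: accumulate computes running sums:
  + 5 = 5
  + 7 = 12
  + 7 = 19
  + 1 = 20
  + 5 = 25
Therefore res = [5, 12, 19, 20, 25].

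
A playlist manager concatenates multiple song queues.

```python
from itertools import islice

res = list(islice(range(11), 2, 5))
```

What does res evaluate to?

Step 1: islice(range(11), 2, 5) takes elements at indices [2, 5).
Step 2: Elements: [2, 3, 4].
Therefore res = [2, 3, 4].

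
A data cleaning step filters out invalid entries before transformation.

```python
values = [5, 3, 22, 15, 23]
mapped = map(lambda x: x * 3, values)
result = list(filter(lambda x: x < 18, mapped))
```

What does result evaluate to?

Step 1: Map x * 3:
  5 -> 15
  3 -> 9
  22 -> 66
  15 -> 45
  23 -> 69
Step 2: Filter for < 18:
  15: kept
  9: kept
  66: removed
  45: removed
  69: removed
Therefore result = [15, 9].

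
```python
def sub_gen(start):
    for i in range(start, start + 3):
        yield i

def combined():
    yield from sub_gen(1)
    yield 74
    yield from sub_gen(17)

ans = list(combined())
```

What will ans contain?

Step 1: combined() delegates to sub_gen(1):
  yield 1
  yield 2
  yield 3
Step 2: yield 74
Step 3: Delegates to sub_gen(17):
  yield 17
  yield 18
  yield 19
Therefore ans = [1, 2, 3, 74, 17, 18, 19].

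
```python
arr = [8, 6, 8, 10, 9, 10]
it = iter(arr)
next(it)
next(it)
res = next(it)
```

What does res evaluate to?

Step 1: Create iterator over [8, 6, 8, 10, 9, 10].
Step 2: next() consumes 8.
Step 3: next() consumes 6.
Step 4: next() returns 8.
Therefore res = 8.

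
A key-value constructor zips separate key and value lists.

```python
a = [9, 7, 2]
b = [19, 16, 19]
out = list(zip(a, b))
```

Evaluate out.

Step 1: zip pairs elements at same index:
  Index 0: (9, 19)
  Index 1: (7, 16)
  Index 2: (2, 19)
Therefore out = [(9, 19), (7, 16), (2, 19)].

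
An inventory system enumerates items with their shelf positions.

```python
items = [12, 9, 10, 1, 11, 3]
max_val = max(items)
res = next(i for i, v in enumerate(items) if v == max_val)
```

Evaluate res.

Step 1: max([12, 9, 10, 1, 11, 3]) = 12.
Step 2: Find first index where value == 12:
  Index 0: 12 == 12, found!
Therefore res = 0.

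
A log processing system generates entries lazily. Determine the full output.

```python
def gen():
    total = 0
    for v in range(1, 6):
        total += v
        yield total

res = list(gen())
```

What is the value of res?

Step 1: Generator accumulates running sum:
  v=1: total = 1, yield 1
  v=2: total = 3, yield 3
  v=3: total = 6, yield 6
  v=4: total = 10, yield 10
  v=5: total = 15, yield 15
Therefore res = [1, 3, 6, 10, 15].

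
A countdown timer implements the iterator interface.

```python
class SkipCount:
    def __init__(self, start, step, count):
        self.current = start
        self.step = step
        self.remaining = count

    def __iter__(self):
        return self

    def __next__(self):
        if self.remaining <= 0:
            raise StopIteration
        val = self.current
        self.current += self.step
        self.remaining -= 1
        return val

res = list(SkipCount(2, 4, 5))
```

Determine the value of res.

Step 1: SkipCount starts at 2, increments by 4, for 5 steps:
  Yield 2, then current += 4
  Yield 6, then current += 4
  Yield 10, then current += 4
  Yield 14, then current += 4
  Yield 18, then current += 4
Therefore res = [2, 6, 10, 14, 18].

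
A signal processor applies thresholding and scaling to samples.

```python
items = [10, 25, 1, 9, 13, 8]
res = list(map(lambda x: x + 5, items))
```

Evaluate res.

Step 1: Apply lambda x: x + 5 to each element:
  10 -> 15
  25 -> 30
  1 -> 6
  9 -> 14
  13 -> 18
  8 -> 13
Therefore res = [15, 30, 6, 14, 18, 13].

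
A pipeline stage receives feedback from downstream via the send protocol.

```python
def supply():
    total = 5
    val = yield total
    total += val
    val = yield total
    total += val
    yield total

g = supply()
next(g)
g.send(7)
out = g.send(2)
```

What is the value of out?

Step 1: next() -> yield total=5.
Step 2: send(7) -> val=7, total = 5+7 = 12, yield 12.
Step 3: send(2) -> val=2, total = 12+2 = 14, yield 14.
Therefore out = 14.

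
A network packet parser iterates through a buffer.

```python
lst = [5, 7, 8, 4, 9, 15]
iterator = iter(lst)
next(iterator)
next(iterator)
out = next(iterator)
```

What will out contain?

Step 1: Create iterator over [5, 7, 8, 4, 9, 15].
Step 2: next() consumes 5.
Step 3: next() consumes 7.
Step 4: next() returns 8.
Therefore out = 8.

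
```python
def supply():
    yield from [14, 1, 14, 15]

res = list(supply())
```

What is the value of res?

Step 1: yield from delegates to the iterable, yielding each element.
Step 2: Collected values: [14, 1, 14, 15].
Therefore res = [14, 1, 14, 15].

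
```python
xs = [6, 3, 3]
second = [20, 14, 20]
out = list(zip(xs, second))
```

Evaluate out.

Step 1: zip pairs elements at same index:
  Index 0: (6, 20)
  Index 1: (3, 14)
  Index 2: (3, 20)
Therefore out = [(6, 20), (3, 14), (3, 20)].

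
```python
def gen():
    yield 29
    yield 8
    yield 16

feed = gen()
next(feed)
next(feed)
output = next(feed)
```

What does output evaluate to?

Step 1: gen() creates a generator.
Step 2: next(feed) yields 29 (consumed and discarded).
Step 3: next(feed) yields 8 (consumed and discarded).
Step 4: next(feed) yields 16, assigned to output.
Therefore output = 16.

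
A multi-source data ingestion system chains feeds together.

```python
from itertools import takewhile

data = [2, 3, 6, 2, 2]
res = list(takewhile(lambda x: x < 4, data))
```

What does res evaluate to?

Step 1: takewhile stops at first element >= 4:
  2 < 4: take
  3 < 4: take
  6 >= 4: stop
Therefore res = [2, 3].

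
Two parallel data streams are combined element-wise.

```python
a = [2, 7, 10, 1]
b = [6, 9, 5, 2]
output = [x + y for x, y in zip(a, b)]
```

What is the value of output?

Step 1: Add corresponding elements:
  2 + 6 = 8
  7 + 9 = 16
  10 + 5 = 15
  1 + 2 = 3
Therefore output = [8, 16, 15, 3].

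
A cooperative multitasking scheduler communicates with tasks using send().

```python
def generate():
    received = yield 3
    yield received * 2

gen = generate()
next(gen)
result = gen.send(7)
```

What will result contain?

Step 1: next(gen) advances to first yield, producing 3.
Step 2: send(7) resumes, received = 7.
Step 3: yield received * 2 = 7 * 2 = 14.
Therefore result = 14.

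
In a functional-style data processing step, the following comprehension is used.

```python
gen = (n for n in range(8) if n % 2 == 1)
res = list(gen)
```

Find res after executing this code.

Step 1: Filter range(8) keeping only odd values:
  n=0: even, excluded
  n=1: odd, included
  n=2: even, excluded
  n=3: odd, included
  n=4: even, excluded
  n=5: odd, included
  n=6: even, excluded
  n=7: odd, included
Therefore res = [1, 3, 5, 7].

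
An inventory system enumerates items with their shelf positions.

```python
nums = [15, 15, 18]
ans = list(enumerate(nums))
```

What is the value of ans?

Step 1: enumerate pairs each element with its index:
  (0, 15)
  (1, 15)
  (2, 18)
Therefore ans = [(0, 15), (1, 15), (2, 18)].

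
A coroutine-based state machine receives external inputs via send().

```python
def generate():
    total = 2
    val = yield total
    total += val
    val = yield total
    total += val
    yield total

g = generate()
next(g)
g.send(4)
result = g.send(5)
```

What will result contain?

Step 1: next() -> yield total=2.
Step 2: send(4) -> val=4, total = 2+4 = 6, yield 6.
Step 3: send(5) -> val=5, total = 6+5 = 11, yield 11.
Therefore result = 11.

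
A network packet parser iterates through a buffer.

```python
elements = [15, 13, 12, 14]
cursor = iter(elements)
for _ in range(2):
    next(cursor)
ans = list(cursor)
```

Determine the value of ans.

Step 1: Create iterator over [15, 13, 12, 14].
Step 2: Advance 2 positions (consuming [15, 13]).
Step 3: list() collects remaining elements: [12, 14].
Therefore ans = [12, 14].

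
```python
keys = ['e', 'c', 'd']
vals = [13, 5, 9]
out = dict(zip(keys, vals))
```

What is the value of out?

Step 1: zip pairs keys with values:
  'e' -> 13
  'c' -> 5
  'd' -> 9
Therefore out = {'e': 13, 'c': 5, 'd': 9}.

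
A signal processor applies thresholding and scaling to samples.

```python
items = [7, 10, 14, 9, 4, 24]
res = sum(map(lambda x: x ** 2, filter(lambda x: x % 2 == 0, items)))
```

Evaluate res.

Step 1: Filter even numbers from [7, 10, 14, 9, 4, 24]: [10, 14, 4, 24]
Step 2: Square each: [100, 196, 16, 576]
Step 3: Sum = 888.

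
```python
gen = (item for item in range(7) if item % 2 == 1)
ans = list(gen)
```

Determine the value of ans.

Step 1: Filter range(7) keeping only odd values:
  item=0: even, excluded
  item=1: odd, included
  item=2: even, excluded
  item=3: odd, included
  item=4: even, excluded
  item=5: odd, included
  item=6: even, excluded
Therefore ans = [1, 3, 5].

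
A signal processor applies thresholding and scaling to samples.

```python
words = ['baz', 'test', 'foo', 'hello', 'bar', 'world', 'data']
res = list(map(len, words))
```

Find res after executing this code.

Step 1: Map len() to each word:
  'baz' -> 3
  'test' -> 4
  'foo' -> 3
  'hello' -> 5
  'bar' -> 3
  'world' -> 5
  'data' -> 4
Therefore res = [3, 4, 3, 5, 3, 5, 4].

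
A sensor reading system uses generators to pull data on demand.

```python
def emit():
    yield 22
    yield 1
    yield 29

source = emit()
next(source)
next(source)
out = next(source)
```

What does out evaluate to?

Step 1: emit() creates a generator.
Step 2: next(source) yields 22 (consumed and discarded).
Step 3: next(source) yields 1 (consumed and discarded).
Step 4: next(source) yields 29, assigned to out.
Therefore out = 29.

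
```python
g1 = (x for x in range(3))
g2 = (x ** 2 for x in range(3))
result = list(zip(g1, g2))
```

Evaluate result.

Step 1: g1 produces [0, 1, 2].
Step 2: g2 produces [0, 1, 4].
Step 3: zip pairs them: [(0, 0), (1, 1), (2, 4)].
Therefore result = [(0, 0), (1, 1), (2, 4)].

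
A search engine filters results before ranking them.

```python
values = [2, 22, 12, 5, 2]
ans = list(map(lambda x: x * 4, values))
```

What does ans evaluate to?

Step 1: Apply lambda x: x * 4 to each element:
  2 -> 8
  22 -> 88
  12 -> 48
  5 -> 20
  2 -> 8
Therefore ans = [8, 88, 48, 20, 8].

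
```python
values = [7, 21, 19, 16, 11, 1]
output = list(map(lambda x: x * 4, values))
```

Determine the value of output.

Step 1: Apply lambda x: x * 4 to each element:
  7 -> 28
  21 -> 84
  19 -> 76
  16 -> 64
  11 -> 44
  1 -> 4
Therefore output = [28, 84, 76, 64, 44, 4].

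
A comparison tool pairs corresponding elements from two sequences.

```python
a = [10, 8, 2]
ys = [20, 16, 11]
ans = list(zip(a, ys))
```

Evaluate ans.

Step 1: zip pairs elements at same index:
  Index 0: (10, 20)
  Index 1: (8, 16)
  Index 2: (2, 11)
Therefore ans = [(10, 20), (8, 16), (2, 11)].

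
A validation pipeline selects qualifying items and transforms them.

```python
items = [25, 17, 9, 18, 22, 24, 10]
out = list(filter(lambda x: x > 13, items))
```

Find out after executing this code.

Step 1: Filter elements > 13:
  25: kept
  17: kept
  9: removed
  18: kept
  22: kept
  24: kept
  10: removed
Therefore out = [25, 17, 18, 22, 24].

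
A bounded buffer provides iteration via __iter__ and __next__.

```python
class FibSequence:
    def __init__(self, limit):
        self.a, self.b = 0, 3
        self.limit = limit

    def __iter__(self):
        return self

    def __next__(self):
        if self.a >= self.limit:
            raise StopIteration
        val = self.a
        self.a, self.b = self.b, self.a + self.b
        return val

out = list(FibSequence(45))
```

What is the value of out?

Step 1: Fibonacci-like sequence (a=0, b=3) until >= 45:
  Yield 0, then a,b = 3,3
  Yield 3, then a,b = 3,6
  Yield 3, then a,b = 6,9
  Yield 6, then a,b = 9,15
  Yield 9, then a,b = 15,24
  Yield 15, then a,b = 24,39
  Yield 24, then a,b = 39,63
  Yield 39, then a,b = 63,102
Step 2: 63 >= 45, stop.
Therefore out = [0, 3, 3, 6, 9, 15, 24, 39].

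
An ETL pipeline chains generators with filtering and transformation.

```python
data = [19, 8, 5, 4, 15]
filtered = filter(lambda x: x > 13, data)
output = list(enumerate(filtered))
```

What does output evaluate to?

Step 1: Filter [19, 8, 5, 4, 15] for > 13: [19, 15].
Step 2: enumerate re-indexes from 0: [(0, 19), (1, 15)].
Therefore output = [(0, 19), (1, 15)].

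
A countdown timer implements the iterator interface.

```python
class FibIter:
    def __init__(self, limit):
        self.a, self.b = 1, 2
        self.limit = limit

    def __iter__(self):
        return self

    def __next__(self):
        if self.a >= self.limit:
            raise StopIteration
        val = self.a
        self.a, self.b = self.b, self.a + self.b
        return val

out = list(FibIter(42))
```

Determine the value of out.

Step 1: Fibonacci-like sequence (a=1, b=2) until >= 42:
  Yield 1, then a,b = 2,3
  Yield 2, then a,b = 3,5
  Yield 3, then a,b = 5,8
  Yield 5, then a,b = 8,13
  Yield 8, then a,b = 13,21
  Yield 13, then a,b = 21,34
  Yield 21, then a,b = 34,55
  Yield 34, then a,b = 55,89
Step 2: 55 >= 42, stop.
Therefore out = [1, 2, 3, 5, 8, 13, 21, 34].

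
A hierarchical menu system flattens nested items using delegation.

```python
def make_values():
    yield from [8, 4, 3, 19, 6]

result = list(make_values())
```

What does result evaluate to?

Step 1: yield from delegates to the iterable, yielding each element.
Step 2: Collected values: [8, 4, 3, 19, 6].
Therefore result = [8, 4, 3, 19, 6].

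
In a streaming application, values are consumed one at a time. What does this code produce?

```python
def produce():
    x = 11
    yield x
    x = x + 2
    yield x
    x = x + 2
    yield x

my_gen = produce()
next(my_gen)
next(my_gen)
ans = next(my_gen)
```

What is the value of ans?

Step 1: Trace through generator execution:
  Yield 1: x starts at 11, yield 11
  Yield 2: x = 11 + 2 = 13, yield 13
  Yield 3: x = 13 + 2 = 15, yield 15
Step 2: First next() gets 11, second next() gets the second value, third next() yields 15.
Therefore ans = 15.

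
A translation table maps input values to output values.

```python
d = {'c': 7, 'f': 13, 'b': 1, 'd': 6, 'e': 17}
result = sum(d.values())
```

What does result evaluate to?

Step 1: d.values() = [7, 13, 1, 6, 17].
Step 2: sum = 44.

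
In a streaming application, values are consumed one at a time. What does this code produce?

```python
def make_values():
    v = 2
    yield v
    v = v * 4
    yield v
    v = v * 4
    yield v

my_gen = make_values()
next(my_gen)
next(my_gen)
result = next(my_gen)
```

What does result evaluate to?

Step 1: Trace through generator execution:
  Yield 1: v starts at 2, yield 2
  Yield 2: v = 2 * 4 = 8, yield 8
  Yield 3: v = 8 * 4 = 32, yield 32
Step 2: First next() gets 2, second next() gets the second value, third next() yields 32.
Therefore result = 32.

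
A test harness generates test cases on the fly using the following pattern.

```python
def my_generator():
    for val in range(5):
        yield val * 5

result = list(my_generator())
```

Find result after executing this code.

Step 1: For each val in range(5), yield val * 5:
  val=0: yield 0 * 5 = 0
  val=1: yield 1 * 5 = 5
  val=2: yield 2 * 5 = 10
  val=3: yield 3 * 5 = 15
  val=4: yield 4 * 5 = 20
Therefore result = [0, 5, 10, 15, 20].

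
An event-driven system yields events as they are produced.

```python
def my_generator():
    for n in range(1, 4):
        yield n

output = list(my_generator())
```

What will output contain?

Step 1: The generator yields each value from range(1, 4).
Step 2: list() consumes all yields: [1, 2, 3].
Therefore output = [1, 2, 3].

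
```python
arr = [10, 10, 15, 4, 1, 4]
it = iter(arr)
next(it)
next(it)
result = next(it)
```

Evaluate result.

Step 1: Create iterator over [10, 10, 15, 4, 1, 4].
Step 2: next() consumes 10.
Step 3: next() consumes 10.
Step 4: next() returns 15.
Therefore result = 15.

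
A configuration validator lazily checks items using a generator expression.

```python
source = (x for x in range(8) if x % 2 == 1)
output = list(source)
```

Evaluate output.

Step 1: Filter range(8) keeping only odd values:
  x=0: even, excluded
  x=1: odd, included
  x=2: even, excluded
  x=3: odd, included
  x=4: even, excluded
  x=5: odd, included
  x=6: even, excluded
  x=7: odd, included
Therefore output = [1, 3, 5, 7].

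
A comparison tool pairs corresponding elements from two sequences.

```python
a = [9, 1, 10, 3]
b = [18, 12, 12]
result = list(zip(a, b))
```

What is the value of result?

Step 1: zip stops at shortest (len(a)=4, len(b)=3):
  Index 0: (9, 18)
  Index 1: (1, 12)
  Index 2: (10, 12)
Step 2: Last element of a (3) has no pair, dropped.
Therefore result = [(9, 18), (1, 12), (10, 12)].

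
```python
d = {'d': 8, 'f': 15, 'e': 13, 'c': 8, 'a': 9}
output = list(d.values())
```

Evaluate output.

Step 1: d.values() returns the dictionary values in insertion order.
Therefore output = [8, 15, 13, 8, 9].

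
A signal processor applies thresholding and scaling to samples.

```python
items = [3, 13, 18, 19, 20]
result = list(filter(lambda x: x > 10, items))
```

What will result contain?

Step 1: Filter elements > 10:
  3: removed
  13: kept
  18: kept
  19: kept
  20: kept
Therefore result = [13, 18, 19, 20].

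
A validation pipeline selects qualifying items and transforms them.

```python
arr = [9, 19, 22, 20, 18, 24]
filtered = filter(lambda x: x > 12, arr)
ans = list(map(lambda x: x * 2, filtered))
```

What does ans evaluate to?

Step 1: Filter arr for elements > 12:
  9: removed
  19: kept
  22: kept
  20: kept
  18: kept
  24: kept
Step 2: Map x * 2 on filtered [19, 22, 20, 18, 24]:
  19 -> 38
  22 -> 44
  20 -> 40
  18 -> 36
  24 -> 48
Therefore ans = [38, 44, 40, 36, 48].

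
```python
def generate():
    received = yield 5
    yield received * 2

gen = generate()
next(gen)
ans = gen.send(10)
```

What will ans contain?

Step 1: next(gen) advances to first yield, producing 5.
Step 2: send(10) resumes, received = 10.
Step 3: yield received * 2 = 10 * 2 = 20.
Therefore ans = 20.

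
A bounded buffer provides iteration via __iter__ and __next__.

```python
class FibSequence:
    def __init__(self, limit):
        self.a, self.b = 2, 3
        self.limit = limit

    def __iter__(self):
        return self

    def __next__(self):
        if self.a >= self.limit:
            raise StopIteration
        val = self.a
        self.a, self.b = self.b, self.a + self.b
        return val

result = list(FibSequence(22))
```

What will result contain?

Step 1: Fibonacci-like sequence (a=2, b=3) until >= 22:
  Yield 2, then a,b = 3,5
  Yield 3, then a,b = 5,8
  Yield 5, then a,b = 8,13
  Yield 8, then a,b = 13,21
  Yield 13, then a,b = 21,34
  Yield 21, then a,b = 34,55
Step 2: 34 >= 22, stop.
Therefore result = [2, 3, 5, 8, 13, 21].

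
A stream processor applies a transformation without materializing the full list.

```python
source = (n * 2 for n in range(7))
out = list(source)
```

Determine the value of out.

Step 1: For each n in range(7), compute n*2:
  n=0: 0*2 = 0
  n=1: 1*2 = 2
  n=2: 2*2 = 4
  n=3: 3*2 = 6
  n=4: 4*2 = 8
  n=5: 5*2 = 10
  n=6: 6*2 = 12
Therefore out = [0, 2, 4, 6, 8, 10, 12].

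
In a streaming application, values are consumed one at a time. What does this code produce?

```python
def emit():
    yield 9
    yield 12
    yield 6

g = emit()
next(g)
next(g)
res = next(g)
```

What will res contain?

Step 1: emit() creates a generator.
Step 2: next(g) yields 9 (consumed and discarded).
Step 3: next(g) yields 12 (consumed and discarded).
Step 4: next(g) yields 6, assigned to res.
Therefore res = 6.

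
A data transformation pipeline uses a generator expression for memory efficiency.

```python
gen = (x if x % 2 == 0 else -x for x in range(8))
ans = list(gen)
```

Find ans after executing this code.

Step 1: For each x in range(8), yield x if even, else -x:
  x=0: even, yield 0
  x=1: odd, yield -1
  x=2: even, yield 2
  x=3: odd, yield -3
  x=4: even, yield 4
  x=5: odd, yield -5
  x=6: even, yield 6
  x=7: odd, yield -7
Therefore ans = [0, -1, 2, -3, 4, -5, 6, -7].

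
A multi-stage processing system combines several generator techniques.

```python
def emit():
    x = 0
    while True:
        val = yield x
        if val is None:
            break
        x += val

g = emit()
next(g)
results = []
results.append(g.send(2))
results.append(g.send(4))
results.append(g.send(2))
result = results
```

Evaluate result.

Step 1: next(g) -> yield 0.
Step 2: send(2) -> x = 2, yield 2.
Step 3: send(4) -> x = 6, yield 6.
Step 4: send(2) -> x = 8, yield 8.
Therefore result = [2, 6, 8].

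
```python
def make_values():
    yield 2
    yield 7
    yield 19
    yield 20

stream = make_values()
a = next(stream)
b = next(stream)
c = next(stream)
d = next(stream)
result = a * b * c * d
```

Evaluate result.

Step 1: Create generator and consume all values:
  a = next(stream) = 2
  b = next(stream) = 7
  c = next(stream) = 19
  d = next(stream) = 20
Step 2: result = 2 * 7 * 19 * 20 = 5320.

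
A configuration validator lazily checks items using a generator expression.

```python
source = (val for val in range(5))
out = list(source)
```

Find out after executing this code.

Step 1: Generator expression iterates range(5): [0, 1, 2, 3, 4].
Step 2: list() collects all values.
Therefore out = [0, 1, 2, 3, 4].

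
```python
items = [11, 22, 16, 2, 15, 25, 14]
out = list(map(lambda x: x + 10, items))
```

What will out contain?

Step 1: Apply lambda x: x + 10 to each element:
  11 -> 21
  22 -> 32
  16 -> 26
  2 -> 12
  15 -> 25
  25 -> 35
  14 -> 24
Therefore out = [21, 32, 26, 12, 25, 35, 24].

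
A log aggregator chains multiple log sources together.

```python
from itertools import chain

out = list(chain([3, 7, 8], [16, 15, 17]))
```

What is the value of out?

Step 1: chain() concatenates iterables: [3, 7, 8] + [16, 15, 17].
Therefore out = [3, 7, 8, 16, 15, 17].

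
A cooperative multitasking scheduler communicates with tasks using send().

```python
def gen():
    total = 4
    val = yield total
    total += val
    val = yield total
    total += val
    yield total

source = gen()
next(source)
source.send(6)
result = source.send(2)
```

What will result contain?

Step 1: next() -> yield total=4.
Step 2: send(6) -> val=6, total = 4+6 = 10, yield 10.
Step 3: send(2) -> val=2, total = 10+2 = 12, yield 12.
Therefore result = 12.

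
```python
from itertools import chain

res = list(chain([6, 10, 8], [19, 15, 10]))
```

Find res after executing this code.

Step 1: chain() concatenates iterables: [6, 10, 8] + [19, 15, 10].
Therefore res = [6, 10, 8, 19, 15, 10].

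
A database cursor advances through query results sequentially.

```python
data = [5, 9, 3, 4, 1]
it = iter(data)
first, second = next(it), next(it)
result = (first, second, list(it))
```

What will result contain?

Step 1: Create iterator over [5, 9, 3, 4, 1].
Step 2: first = 5, second = 9.
Step 3: Remaining elements: [3, 4, 1].
Therefore result = (5, 9, [3, 4, 1]).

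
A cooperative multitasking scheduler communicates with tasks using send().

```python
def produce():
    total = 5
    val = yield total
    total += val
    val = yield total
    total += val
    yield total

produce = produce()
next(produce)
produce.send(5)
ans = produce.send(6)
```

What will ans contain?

Step 1: next() -> yield total=5.
Step 2: send(5) -> val=5, total = 5+5 = 10, yield 10.
Step 3: send(6) -> val=6, total = 10+6 = 16, yield 16.
Therefore ans = 16.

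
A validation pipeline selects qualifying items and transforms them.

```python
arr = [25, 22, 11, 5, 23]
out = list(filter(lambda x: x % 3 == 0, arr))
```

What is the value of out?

Step 1: Filter elements divisible by 3:
  25 % 3 = 1: removed
  22 % 3 = 1: removed
  11 % 3 = 2: removed
  5 % 3 = 2: removed
  23 % 3 = 2: removed
Therefore out = [].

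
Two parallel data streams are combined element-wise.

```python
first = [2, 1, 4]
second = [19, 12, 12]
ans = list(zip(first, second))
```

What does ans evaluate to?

Step 1: zip pairs elements at same index:
  Index 0: (2, 19)
  Index 1: (1, 12)
  Index 2: (4, 12)
Therefore ans = [(2, 19), (1, 12), (4, 12)].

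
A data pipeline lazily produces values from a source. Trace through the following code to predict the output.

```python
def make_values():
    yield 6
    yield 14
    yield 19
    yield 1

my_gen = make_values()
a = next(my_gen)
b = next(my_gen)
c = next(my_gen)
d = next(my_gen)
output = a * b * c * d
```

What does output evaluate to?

Step 1: Create generator and consume all values:
  a = next(my_gen) = 6
  b = next(my_gen) = 14
  c = next(my_gen) = 19
  d = next(my_gen) = 1
Step 2: output = 6 * 14 * 19 * 1 = 1596.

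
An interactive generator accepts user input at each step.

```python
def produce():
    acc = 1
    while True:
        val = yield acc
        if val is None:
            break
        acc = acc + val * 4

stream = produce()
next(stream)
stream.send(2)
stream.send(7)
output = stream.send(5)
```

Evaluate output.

Step 1: next() -> yield acc=1.
Step 2: send(2) -> val=2, acc = 1 + 2*4 = 9, yield 9.
Step 3: send(7) -> val=7, acc = 9 + 7*4 = 37, yield 37.
Step 4: send(5) -> val=5, acc = 37 + 5*4 = 57, yield 57.
Therefore output = 57.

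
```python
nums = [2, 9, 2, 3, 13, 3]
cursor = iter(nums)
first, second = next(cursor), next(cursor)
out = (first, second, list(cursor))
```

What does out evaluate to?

Step 1: Create iterator over [2, 9, 2, 3, 13, 3].
Step 2: first = 2, second = 9.
Step 3: Remaining elements: [2, 3, 13, 3].
Therefore out = (2, 9, [2, 3, 13, 3]).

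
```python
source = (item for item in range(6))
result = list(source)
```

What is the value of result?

Step 1: Generator expression iterates range(6): [0, 1, 2, 3, 4, 5].
Step 2: list() collects all values.
Therefore result = [0, 1, 2, 3, 4, 5].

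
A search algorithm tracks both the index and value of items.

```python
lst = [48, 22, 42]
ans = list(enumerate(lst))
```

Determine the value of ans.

Step 1: enumerate pairs each element with its index:
  (0, 48)
  (1, 22)
  (2, 42)
Therefore ans = [(0, 48), (1, 22), (2, 42)].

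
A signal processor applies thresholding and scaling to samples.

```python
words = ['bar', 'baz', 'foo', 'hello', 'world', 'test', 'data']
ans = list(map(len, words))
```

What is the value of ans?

Step 1: Map len() to each word:
  'bar' -> 3
  'baz' -> 3
  'foo' -> 3
  'hello' -> 5
  'world' -> 5
  'test' -> 4
  'data' -> 4
Therefore ans = [3, 3, 3, 5, 5, 4, 4].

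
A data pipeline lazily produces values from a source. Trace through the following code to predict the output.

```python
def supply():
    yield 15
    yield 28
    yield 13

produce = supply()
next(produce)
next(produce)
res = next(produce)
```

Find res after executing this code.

Step 1: supply() creates a generator.
Step 2: next(produce) yields 15 (consumed and discarded).
Step 3: next(produce) yields 28 (consumed and discarded).
Step 4: next(produce) yields 13, assigned to res.
Therefore res = 13.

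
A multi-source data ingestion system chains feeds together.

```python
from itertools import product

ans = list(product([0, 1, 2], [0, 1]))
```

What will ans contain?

Step 1: product([0, 1, 2], [0, 1]) gives all pairs:
  (0, 0)
  (0, 1)
  (1, 0)
  (1, 1)
  (2, 0)
  (2, 1)
Therefore ans = [(0, 0), (0, 1), (1, 0), (1, 1), (2, 0), (2, 1)].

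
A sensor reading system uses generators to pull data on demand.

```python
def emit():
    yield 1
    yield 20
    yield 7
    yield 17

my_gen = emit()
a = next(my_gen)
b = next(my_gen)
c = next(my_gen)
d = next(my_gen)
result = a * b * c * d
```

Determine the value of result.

Step 1: Create generator and consume all values:
  a = next(my_gen) = 1
  b = next(my_gen) = 20
  c = next(my_gen) = 7
  d = next(my_gen) = 17
Step 2: result = 1 * 20 * 7 * 17 = 2380.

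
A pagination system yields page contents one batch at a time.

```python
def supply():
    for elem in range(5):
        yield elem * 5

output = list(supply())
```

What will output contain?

Step 1: For each elem in range(5), yield elem * 5:
  elem=0: yield 0 * 5 = 0
  elem=1: yield 1 * 5 = 5
  elem=2: yield 2 * 5 = 10
  elem=3: yield 3 * 5 = 15
  elem=4: yield 4 * 5 = 20
Therefore output = [0, 5, 10, 15, 20].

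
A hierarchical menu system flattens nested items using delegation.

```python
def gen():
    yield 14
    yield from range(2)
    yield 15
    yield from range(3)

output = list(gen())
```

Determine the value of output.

Step 1: Trace yields in order:
  yield 14
  yield 0
  yield 1
  yield 15
  yield 0
  yield 1
  yield 2
Therefore output = [14, 0, 1, 15, 0, 1, 2].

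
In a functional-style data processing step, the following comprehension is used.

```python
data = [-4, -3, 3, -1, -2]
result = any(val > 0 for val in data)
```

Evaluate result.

Step 1: Check val > 0 for each element in [-4, -3, 3, -1, -2]:
  -4 > 0: False
  -3 > 0: False
  3 > 0: True
  -1 > 0: False
  -2 > 0: False
Step 2: any() returns True.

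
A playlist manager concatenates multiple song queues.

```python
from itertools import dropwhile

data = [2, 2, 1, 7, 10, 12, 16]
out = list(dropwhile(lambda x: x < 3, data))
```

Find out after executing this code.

Step 1: dropwhile drops elements while < 3:
  2 < 3: dropped
  2 < 3: dropped
  1 < 3: dropped
  7: kept (dropping stopped)
Step 2: Remaining elements kept regardless of condition.
Therefore out = [7, 10, 12, 16].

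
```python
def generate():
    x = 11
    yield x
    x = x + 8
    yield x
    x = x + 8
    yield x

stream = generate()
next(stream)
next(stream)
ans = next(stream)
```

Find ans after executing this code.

Step 1: Trace through generator execution:
  Yield 1: x starts at 11, yield 11
  Yield 2: x = 11 + 8 = 19, yield 19
  Yield 3: x = 19 + 8 = 27, yield 27
Step 2: First next() gets 11, second next() gets the second value, third next() yields 27.
Therefore ans = 27.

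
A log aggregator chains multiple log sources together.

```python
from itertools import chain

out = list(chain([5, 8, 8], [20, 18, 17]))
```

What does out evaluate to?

Step 1: chain() concatenates iterables: [5, 8, 8] + [20, 18, 17].
Therefore out = [5, 8, 8, 20, 18, 17].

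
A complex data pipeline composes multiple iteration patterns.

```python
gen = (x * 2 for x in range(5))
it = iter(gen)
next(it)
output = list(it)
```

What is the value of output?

Step 1: Generator produces [0, 2, 4, 6, 8].
Step 2: next(it) consumes first element (0).
Step 3: list(it) collects remaining: [2, 4, 6, 8].
Therefore output = [2, 4, 6, 8].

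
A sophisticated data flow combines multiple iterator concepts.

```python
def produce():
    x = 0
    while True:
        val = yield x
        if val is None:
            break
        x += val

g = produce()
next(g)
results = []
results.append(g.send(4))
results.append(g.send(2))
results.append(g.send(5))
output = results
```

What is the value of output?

Step 1: next(g) -> yield 0.
Step 2: send(4) -> x = 4, yield 4.
Step 3: send(2) -> x = 6, yield 6.
Step 4: send(5) -> x = 11, yield 11.
Therefore output = [4, 6, 11].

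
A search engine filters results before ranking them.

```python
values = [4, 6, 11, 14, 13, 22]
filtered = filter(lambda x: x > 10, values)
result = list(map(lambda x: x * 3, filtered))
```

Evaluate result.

Step 1: Filter values for elements > 10:
  4: removed
  6: removed
  11: kept
  14: kept
  13: kept
  22: kept
Step 2: Map x * 3 on filtered [11, 14, 13, 22]:
  11 -> 33
  14 -> 42
  13 -> 39
  22 -> 66
Therefore result = [33, 42, 39, 66].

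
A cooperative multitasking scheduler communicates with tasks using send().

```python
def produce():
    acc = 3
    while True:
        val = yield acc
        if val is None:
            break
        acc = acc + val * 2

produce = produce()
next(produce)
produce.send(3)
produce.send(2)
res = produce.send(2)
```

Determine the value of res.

Step 1: next() -> yield acc=3.
Step 2: send(3) -> val=3, acc = 3 + 3*2 = 9, yield 9.
Step 3: send(2) -> val=2, acc = 9 + 2*2 = 13, yield 13.
Step 4: send(2) -> val=2, acc = 13 + 2*2 = 17, yield 17.
Therefore res = 17.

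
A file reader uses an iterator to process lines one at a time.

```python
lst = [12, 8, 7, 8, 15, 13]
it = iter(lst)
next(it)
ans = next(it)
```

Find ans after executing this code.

Step 1: Create iterator over [12, 8, 7, 8, 15, 13].
Step 2: next() consumes 12.
Step 3: next() returns 8.
Therefore ans = 8.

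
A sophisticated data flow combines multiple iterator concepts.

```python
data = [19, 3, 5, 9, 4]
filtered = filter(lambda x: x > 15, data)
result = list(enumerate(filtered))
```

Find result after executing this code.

Step 1: Filter [19, 3, 5, 9, 4] for > 15: [19].
Step 2: enumerate re-indexes from 0: [(0, 19)].
Therefore result = [(0, 19)].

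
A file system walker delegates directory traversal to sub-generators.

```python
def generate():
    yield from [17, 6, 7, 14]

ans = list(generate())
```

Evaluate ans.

Step 1: yield from delegates to the iterable, yielding each element.
Step 2: Collected values: [17, 6, 7, 14].
Therefore ans = [17, 6, 7, 14].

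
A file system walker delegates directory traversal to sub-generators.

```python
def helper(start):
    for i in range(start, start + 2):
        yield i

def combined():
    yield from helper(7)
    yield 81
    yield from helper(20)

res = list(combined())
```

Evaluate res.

Step 1: combined() delegates to helper(7):
  yield 7
  yield 8
Step 2: yield 81
Step 3: Delegates to helper(20):
  yield 20
  yield 21
Therefore res = [7, 8, 81, 20, 21].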